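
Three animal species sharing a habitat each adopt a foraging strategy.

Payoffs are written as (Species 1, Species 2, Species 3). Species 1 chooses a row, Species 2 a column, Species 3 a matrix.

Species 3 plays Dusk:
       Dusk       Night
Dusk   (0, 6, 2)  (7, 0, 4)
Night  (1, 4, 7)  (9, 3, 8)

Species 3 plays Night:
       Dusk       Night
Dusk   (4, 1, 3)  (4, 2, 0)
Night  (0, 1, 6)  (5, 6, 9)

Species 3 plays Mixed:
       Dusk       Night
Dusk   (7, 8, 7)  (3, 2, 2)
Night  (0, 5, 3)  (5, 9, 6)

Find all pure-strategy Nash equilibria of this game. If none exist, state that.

Species 1 against (Dusk, Dusk): payoffs 0, 1 → best response Night.
Species 1 against (Dusk, Night): payoffs 4, 0 → best response Dusk.
Species 1 against (Dusk, Mixed): payoffs 7, 0 → best response Dusk.
Species 1 against (Night, Dusk): payoffs 7, 9 → best response Night.
Species 1 against (Night, Night): payoffs 4, 5 → best response Night.
Species 1 against (Night, Mixed): payoffs 3, 5 → best response Night.
Species 2 against (Dusk, Dusk): payoffs 6, 0 → best response Dusk.
Species 2 against (Dusk, Night): payoffs 1, 2 → best response Night.
Species 2 against (Dusk, Mixed): payoffs 8, 2 → best response Dusk.
Species 2 against (Night, Dusk): payoffs 4, 3 → best response Dusk.
Species 2 against (Night, Night): payoffs 1, 6 → best response Night.
Species 2 against (Night, Mixed): payoffs 5, 9 → best response Night.
Species 3 against (Dusk, Dusk): payoffs 2, 3, 7 → best response Mixed.
Species 3 against (Dusk, Night): payoffs 4, 0, 2 → best response Dusk.
Species 3 against (Night, Dusk): payoffs 7, 6, 3 → best response Dusk.
Species 3 against (Night, Night): payoffs 8, 9, 6 → best response Night.
Mutual best responses: (Dusk, Dusk, Mixed); (Night, Dusk, Dusk); (Night, Night, Night).

(Dusk, Dusk, Mixed) and (Night, Dusk, Dusk) and (Night, Night, Night)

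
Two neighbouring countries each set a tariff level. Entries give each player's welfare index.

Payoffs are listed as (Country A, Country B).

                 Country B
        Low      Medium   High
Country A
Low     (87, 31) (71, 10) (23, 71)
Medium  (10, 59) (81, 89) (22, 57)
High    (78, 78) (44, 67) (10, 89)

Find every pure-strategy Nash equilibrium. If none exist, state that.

(Low, Low): Country B can switch to High (31 → 71). Not NE.
(Low, Medium): Country A can switch to Medium (71 → 81). Not NE.
(Low, High): Country A gets 23, best alternative 22; Country B gets 71, best alternative 31. No profitable deviation — NE.
(Medium, Low): Country A can switch to Low (10 → 87). Not NE.
(Medium, Medium): Country A gets 81, best alternative 71; Country B gets 89, best alternative 59. No profitable deviation — NE.
(Medium, High): Country A can switch to Low (22 → 23). Not NE.
(High, Low): Country A can switch to Low (78 → 87). Not NE.
(High, Medium): Country A can switch to Low (44 → 71). Not NE.
(High, High): Country A can switch to Low (10 → 23). Not NE.

Pure-strategy Nash equilibria: (Low, High) and (Medium, Medium)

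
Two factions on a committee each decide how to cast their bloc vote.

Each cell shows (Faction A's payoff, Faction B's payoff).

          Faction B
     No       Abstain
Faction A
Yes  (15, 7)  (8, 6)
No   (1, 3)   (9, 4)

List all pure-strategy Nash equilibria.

Pure-strategy Nash equilibria: (Yes, No), (No, Abstain)

Faction A against No: payoffs 15, 1 → best response Yes.
Faction A against Abstain: payoffs 8, 9 → best response No.
Faction B against Yes: payoffs 7, 6 → best response No.
Faction B against No: payoffs 3, 4 → best response Abstain.
Mutual best responses: (Yes, No); (No, Abstain).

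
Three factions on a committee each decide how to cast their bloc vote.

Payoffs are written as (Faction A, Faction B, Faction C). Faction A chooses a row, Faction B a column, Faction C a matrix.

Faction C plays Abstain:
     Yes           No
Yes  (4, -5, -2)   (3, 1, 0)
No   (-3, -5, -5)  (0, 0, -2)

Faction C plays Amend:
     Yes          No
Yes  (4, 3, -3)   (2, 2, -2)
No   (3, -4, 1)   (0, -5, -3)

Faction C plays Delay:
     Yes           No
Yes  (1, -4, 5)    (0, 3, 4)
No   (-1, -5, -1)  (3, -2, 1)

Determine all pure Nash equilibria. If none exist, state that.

Check each profile: it is a Nash equilibrium iff no player can strictly gain by switching unilaterally.
(Yes, Yes, Abstain): Faction B can switch to No (-5 → 1). Not NE.
(Yes, Yes, Amend): Faction C can switch to Abstain (-3 → -2). Not NE.
(Yes, Yes, Delay): Faction B can switch to No (-4 → 3). Not NE.
(Yes, No, Abstain): Faction C can switch to Delay (0 → 4). Not NE.
(Yes, No, Amend): Faction B can switch to Yes (2 → 3). Not NE.
(Yes, No, Delay): Faction A can switch to No (0 → 3). Not NE.
(No, Yes, Abstain): Faction A can switch to Yes (-3 → 4). Not NE.
(No, Yes, Amend): Faction A can switch to Yes (3 → 4). Not NE.
(No, No, Delay): Faction A gets 3, best alternative 0; Faction B gets -2, best alternative -5; Faction C gets 1, best alternative -2. No profitable deviation — NE.
(The remaining 3 profiles each have a profitable deviation by the same check.)

The unique pure-strategy Nash equilibrium is (No, No, Delay).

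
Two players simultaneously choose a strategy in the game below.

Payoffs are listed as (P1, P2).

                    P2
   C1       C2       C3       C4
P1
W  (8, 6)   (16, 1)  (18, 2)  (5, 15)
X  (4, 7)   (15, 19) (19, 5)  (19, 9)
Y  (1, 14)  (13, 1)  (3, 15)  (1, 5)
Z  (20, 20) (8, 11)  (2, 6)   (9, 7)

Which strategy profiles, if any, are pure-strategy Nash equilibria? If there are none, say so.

For each strategy profile, look for a profitable unilateral deviation.
(W, C1): P1 can switch to Z (8 → 20). Not NE.
(W, C2): P2 can switch to C1 (1 → 6). Not NE.
(W, C3): P1 can switch to X (18 → 19). Not NE.
(W, C4): P1 can switch to X (5 → 19). Not NE.
(X, C1): P1 can switch to W (4 → 8). Not NE.
(X, C2): P1 can switch to W (15 → 16). Not NE.
(X, C3): P2 can switch to C1 (5 → 7). Not NE.
(X, C4): P2 can switch to C2 (9 → 19). Not NE.
(Y, C1): P1 can switch to W (1 → 8). Not NE.
(Y, C2): P1 can switch to W (13 → 16). Not NE.
(Y, C3): P1 can switch to W (3 → 18). Not NE.
(Y, C4): P1 can switch to W (1 → 5). Not NE.
(Z, C1): P1 gets 20, best alternative 8; P2 gets 20, best alternative 11. No profitable deviation — NE.
(The remaining 3 profiles each have a profitable deviation by the same check.)

(Z, C1)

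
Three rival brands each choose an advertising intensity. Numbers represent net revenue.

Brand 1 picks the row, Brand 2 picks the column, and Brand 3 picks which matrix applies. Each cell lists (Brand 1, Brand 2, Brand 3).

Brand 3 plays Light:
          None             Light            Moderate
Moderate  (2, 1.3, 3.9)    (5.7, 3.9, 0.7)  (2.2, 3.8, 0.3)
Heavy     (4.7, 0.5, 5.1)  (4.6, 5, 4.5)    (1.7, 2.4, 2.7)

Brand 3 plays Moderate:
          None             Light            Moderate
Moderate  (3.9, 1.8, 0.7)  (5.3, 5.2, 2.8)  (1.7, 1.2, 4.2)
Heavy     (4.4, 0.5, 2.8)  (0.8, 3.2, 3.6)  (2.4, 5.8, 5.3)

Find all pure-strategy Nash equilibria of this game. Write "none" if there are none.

(Moderate, None, Light): Brand 1 can switch to Heavy (2 → 4.7). Not NE.
(Moderate, None, Moderate): Brand 1 can switch to Heavy (3.9 → 4.4). Not NE.
(Moderate, Light, Light): Brand 3 can switch to Moderate (0.7 → 2.8). Not NE.
(Moderate, Light, Moderate): Brand 1 gets 5.3, best alternative 0.8; Brand 2 gets 5.2, best alternative 1.8; Brand 3 gets 2.8, best alternative 0.7. No profitable deviation — NE.
(Moderate, Moderate, Light): Brand 2 can switch to Light (3.8 → 3.9). Not NE.
(Moderate, Moderate, Moderate): Brand 1 can switch to Heavy (1.7 → 2.4). Not NE.
(Heavy, None, Light): Brand 2 can switch to Light (0.5 → 5). Not NE.
(Heavy, None, Moderate): Brand 2 can switch to Light (0.5 → 3.2). Not NE.
(Heavy, Light, Light): Brand 1 can switch to Moderate (4.6 → 5.7). Not NE.
(Heavy, Light, Moderate): Brand 1 can switch to Moderate (0.8 → 5.3). Not NE.
(Heavy, Moderate, Light): Brand 1 can switch to Moderate (1.7 → 2.2). Not NE.
(Heavy, Moderate, Moderate): Brand 1 gets 2.4, best alternative 1.7; Brand 2 gets 5.8, best alternative 3.2; Brand 3 gets 5.3, best alternative 2.7. No profitable deviation — NE.

(Moderate, Light, Moderate), (Heavy, Moderate, Moderate)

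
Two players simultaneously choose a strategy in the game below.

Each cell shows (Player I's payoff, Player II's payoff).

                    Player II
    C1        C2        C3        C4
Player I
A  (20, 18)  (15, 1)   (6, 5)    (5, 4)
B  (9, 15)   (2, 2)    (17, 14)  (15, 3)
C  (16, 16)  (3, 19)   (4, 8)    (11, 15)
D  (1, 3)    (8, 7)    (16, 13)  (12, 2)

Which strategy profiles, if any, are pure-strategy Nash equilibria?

Pure NE: (A, C1)

Player I against C1: payoffs 20, 9, 16, 1 → best response A.
Player I against C2: payoffs 15, 2, 3, 8 → best response A.
Player I against C3: payoffs 6, 17, 4, 16 → best response B.
Player I against C4: payoffs 5, 15, 11, 12 → best response B.
Player II against A: payoffs 18, 1, 5, 4 → best response C1.
Player II against B: payoffs 15, 2, 14, 3 → best response C1.
Player II against C: payoffs 16, 19, 8, 15 → best response C2.
Player II against D: payoffs 3, 7, 13, 2 → best response C3.
Mutual best responses: (A, C1).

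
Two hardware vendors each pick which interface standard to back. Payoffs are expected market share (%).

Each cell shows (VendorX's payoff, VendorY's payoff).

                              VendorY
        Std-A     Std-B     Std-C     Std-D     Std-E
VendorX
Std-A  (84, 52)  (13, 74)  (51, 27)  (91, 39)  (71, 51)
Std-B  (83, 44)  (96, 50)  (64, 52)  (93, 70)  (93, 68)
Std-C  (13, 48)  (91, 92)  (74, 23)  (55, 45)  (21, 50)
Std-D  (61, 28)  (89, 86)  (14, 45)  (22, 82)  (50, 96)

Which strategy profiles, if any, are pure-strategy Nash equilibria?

For each strategy profile, look for a profitable unilateral deviation.
(Std-A, Std-A): VendorY can switch to Std-B (52 → 74). Not NE.
(Std-A, Std-B): VendorX can switch to Std-B (13 → 96). Not NE.
(Std-A, Std-C): VendorX can switch to Std-B (51 → 64). Not NE.
(Std-A, Std-D): VendorX can switch to Std-B (91 → 93). Not NE.
(Std-A, Std-E): VendorX can switch to Std-B (71 → 93). Not NE.
(Std-B, Std-A): VendorX can switch to Std-A (83 → 84). Not NE.
(Std-B, Std-B): VendorY can switch to Std-C (50 → 52). Not NE.
(Std-B, Std-C): VendorX can switch to Std-C (64 → 74). Not NE.
(Std-B, Std-D): VendorX gets 93, best alternative 91; VendorY gets 70, best alternative 68. No profitable deviation — NE.
(Std-B, Std-E): VendorY can switch to Std-D (68 → 70). Not NE.
(Std-C, Std-A): VendorX can switch to Std-A (13 → 84). Not NE.
(Std-C, Std-B): VendorX can switch to Std-B (91 → 96). Not NE.
(Std-C, Std-C): VendorY can switch to Std-A (23 → 48). Not NE.
(The remaining 7 profiles each have a profitable deviation by the same check.)

The unique pure-strategy Nash equilibrium is (Std-B, Std-D).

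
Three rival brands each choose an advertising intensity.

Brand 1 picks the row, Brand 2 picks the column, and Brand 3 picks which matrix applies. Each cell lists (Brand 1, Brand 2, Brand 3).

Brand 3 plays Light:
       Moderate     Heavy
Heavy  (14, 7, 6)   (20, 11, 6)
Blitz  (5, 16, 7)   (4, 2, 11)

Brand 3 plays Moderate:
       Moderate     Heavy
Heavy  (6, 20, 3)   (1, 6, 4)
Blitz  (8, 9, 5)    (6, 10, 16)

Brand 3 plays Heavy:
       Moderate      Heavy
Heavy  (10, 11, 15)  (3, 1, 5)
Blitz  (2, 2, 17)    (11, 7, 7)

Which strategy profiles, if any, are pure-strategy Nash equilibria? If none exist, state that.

(Heavy, Moderate, Heavy), (Heavy, Heavy, Light), (Blitz, Heavy, Moderate)

Brand 1 against (Moderate, Light): payoffs 14, 5 → best response Heavy.
Brand 1 against (Moderate, Moderate): payoffs 6, 8 → best response Blitz.
Brand 1 against (Moderate, Heavy): payoffs 10, 2 → best response Heavy.
Brand 1 against (Heavy, Light): payoffs 20, 4 → best response Heavy.
Brand 1 against (Heavy, Moderate): payoffs 1, 6 → best response Blitz.
Brand 1 against (Heavy, Heavy): payoffs 3, 11 → best response Blitz.
Brand 2 against (Heavy, Light): payoffs 7, 11 → best response Heavy.
Brand 2 against (Heavy, Moderate): payoffs 20, 6 → best response Moderate.
Brand 2 against (Heavy, Heavy): payoffs 11, 1 → best response Moderate.
Brand 2 against (Blitz, Light): payoffs 16, 2 → best response Moderate.
Brand 2 against (Blitz, Moderate): payoffs 9, 10 → best response Heavy.
Brand 2 against (Blitz, Heavy): payoffs 2, 7 → best response Heavy.
Brand 3 against (Heavy, Moderate): payoffs 6, 3, 15 → best response Heavy.
Brand 3 against (Heavy, Heavy): payoffs 6, 4, 5 → best response Light.
Brand 3 against (Blitz, Moderate): payoffs 7, 5, 17 → best response Heavy.
Brand 3 against (Blitz, Heavy): payoffs 11, 16, 7 → best response Moderate.
Mutual best responses: (Heavy, Moderate, Heavy); (Heavy, Heavy, Light); (Blitz, Heavy, Moderate).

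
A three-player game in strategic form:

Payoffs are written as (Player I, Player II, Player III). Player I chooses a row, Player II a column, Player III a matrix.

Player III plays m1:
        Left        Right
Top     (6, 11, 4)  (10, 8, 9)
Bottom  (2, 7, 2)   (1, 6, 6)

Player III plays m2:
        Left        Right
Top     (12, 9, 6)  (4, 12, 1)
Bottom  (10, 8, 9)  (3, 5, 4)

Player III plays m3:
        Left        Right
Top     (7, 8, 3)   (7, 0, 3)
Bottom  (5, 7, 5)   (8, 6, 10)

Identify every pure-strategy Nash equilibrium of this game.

(Top, Left, m1): Player III can switch to m2 (4 → 6). Not NE.
(Top, Left, m2): Player II can switch to Right (9 → 12). Not NE.
(Top, Left, m3): Player III can switch to m1 (3 → 4). Not NE.
(Top, Right, m1): Player II can switch to Left (8 → 11). Not NE.
(Top, Right, m2): Player III can switch to m1 (1 → 9). Not NE.
(Top, Right, m3): Player I can switch to Bottom (7 → 8). Not NE.
(The remaining 6 profiles each have a profitable deviation by the same check.)

none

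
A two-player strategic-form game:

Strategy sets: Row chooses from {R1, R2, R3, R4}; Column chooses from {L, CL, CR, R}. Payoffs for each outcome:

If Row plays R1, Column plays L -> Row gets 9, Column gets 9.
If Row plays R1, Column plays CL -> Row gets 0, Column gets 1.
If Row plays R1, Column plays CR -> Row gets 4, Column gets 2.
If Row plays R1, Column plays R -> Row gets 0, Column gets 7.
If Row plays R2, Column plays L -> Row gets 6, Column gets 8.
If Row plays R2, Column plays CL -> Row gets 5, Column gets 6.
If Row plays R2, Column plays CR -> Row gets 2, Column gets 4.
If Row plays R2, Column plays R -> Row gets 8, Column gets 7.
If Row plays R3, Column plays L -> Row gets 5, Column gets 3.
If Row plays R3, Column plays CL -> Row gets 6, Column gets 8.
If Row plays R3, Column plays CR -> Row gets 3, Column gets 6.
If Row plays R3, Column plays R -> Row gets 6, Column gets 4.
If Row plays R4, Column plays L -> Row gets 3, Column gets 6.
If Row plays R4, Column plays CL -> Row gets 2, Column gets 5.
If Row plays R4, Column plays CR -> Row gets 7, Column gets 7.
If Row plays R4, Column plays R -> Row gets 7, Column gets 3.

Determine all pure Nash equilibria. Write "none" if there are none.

The pure Nash equilibria are (R1, L) and (R3, CL) and (R4, CR).

(R1, L): Row gets 9, best alternative 6; Column gets 9, best alternative 7. No profitable deviation — NE.
(R1, CL): Row can switch to R2 (0 → 5). Not NE.
(R1, CR): Row can switch to R4 (4 → 7). Not NE.
(R1, R): Row can switch to R2 (0 → 8). Not NE.
(R2, L): Row can switch to R1 (6 → 9). Not NE.
(R2, CL): Row can switch to R3 (5 → 6). Not NE.
(R2, CR): Row can switch to R1 (2 → 4). Not NE.
(R2, R): Column can switch to L (7 → 8). Not NE.
(R3, L): Row can switch to R1 (5 → 9). Not NE.
(R3, CL): Row gets 6, best alternative 5; Column gets 8, best alternative 6. No profitable deviation — NE.
(R3, CR): Row can switch to R1 (3 → 4). Not NE.
(R3, R): Row can switch to R2 (6 → 8). Not NE.
(R4, CR): Row gets 7, best alternative 4; Column gets 7, best alternative 6. No profitable deviation — NE.
(The remaining 3 profiles each have a profitable deviation by the same check.)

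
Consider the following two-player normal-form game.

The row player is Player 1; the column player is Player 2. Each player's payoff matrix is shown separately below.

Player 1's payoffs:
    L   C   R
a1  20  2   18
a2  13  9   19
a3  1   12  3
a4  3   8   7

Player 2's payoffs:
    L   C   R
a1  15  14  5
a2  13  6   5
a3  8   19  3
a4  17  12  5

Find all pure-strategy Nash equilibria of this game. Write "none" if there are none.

Pure-strategy Nash equilibria: (a1, L), (a3, C)

(a1, L): Player 1 gets 20, best alternative 13; Player 2 gets 15, best alternative 14. No profitable deviation — NE.
(a1, C): Player 1 can switch to a2 (2 → 9). Not NE.
(a1, R): Player 1 can switch to a2 (18 → 19). Not NE.
(a2, L): Player 1 can switch to a1 (13 → 20). Not NE.
(a2, C): Player 1 can switch to a3 (9 → 12). Not NE.
(a2, R): Player 2 can switch to L (5 → 13). Not NE.
(a3, L): Player 1 can switch to a1 (1 → 20). Not NE.
(a3, C): Player 1 gets 12, best alternative 9; Player 2 gets 19, best alternative 8. No profitable deviation — NE.
(a3, R): Player 1 can switch to a1 (3 → 18). Not NE.
(a4, L): Player 1 can switch to a1 (3 → 20). Not NE.
(a4, C): Player 1 can switch to a2 (8 → 9). Not NE.
(a4, R): Player 1 can switch to a1 (7 → 18). Not NE.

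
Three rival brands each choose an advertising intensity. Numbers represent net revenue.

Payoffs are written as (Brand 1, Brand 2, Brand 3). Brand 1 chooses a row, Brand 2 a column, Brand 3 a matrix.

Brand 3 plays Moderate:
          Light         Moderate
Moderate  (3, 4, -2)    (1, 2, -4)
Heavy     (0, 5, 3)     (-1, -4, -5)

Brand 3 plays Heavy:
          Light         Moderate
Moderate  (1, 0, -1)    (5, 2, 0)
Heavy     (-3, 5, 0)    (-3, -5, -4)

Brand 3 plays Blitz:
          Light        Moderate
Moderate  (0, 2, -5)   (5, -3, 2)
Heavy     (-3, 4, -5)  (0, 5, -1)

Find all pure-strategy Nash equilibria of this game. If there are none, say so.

For each player, find the best response to each opponent profile; mutual best responses are the pure NE.
Brand 1 against (Light, Moderate): payoffs 3, 0 → best response Moderate.
Brand 1 against (Light, Heavy): payoffs 1, -3 → best response Moderate.
Brand 1 against (Light, Blitz): payoffs 0, -3 → best response Moderate.
Brand 1 against (Moderate, Moderate): payoffs 1, -1 → best response Moderate.
Brand 1 against (Moderate, Heavy): payoffs 5, -3 → best response Moderate.
Brand 1 against (Moderate, Blitz): payoffs 5, 0 → best response Moderate.
Brand 2 against (Moderate, Moderate): payoffs 4, 2 → best response Light.
Brand 2 against (Moderate, Heavy): payoffs 0, 2 → best response Moderate.
Brand 2 against (Moderate, Blitz): payoffs 2, -3 → best response Light.
Brand 2 against (Heavy, Moderate): payoffs 5, -4 → best response Light.
Brand 2 against (Heavy, Heavy): payoffs 5, -5 → best response Light.
Brand 2 against (Heavy, Blitz): payoffs 4, 5 → best response Moderate.
Brand 3 against (Moderate, Light): payoffs -2, -1, -5 → best response Heavy.
Brand 3 against (Moderate, Moderate): payoffs -4, 0, 2 → best response Blitz.
Brand 3 against (Heavy, Light): payoffs 3, 0, -5 → best response Moderate.
Brand 3 against (Heavy, Moderate): payoffs -5, -4, -1 → best response Blitz.
No profile is a mutual best response for all players.

There is no pure-strategy Nash equilibrium.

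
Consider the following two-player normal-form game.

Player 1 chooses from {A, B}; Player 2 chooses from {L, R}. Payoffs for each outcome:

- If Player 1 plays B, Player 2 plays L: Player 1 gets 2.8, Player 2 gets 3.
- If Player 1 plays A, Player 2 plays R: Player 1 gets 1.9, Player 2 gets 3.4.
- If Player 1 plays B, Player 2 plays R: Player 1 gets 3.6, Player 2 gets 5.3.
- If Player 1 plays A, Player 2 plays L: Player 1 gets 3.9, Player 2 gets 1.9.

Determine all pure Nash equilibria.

(B, R)

(A, L): Player 2 can switch to R (1.9 → 3.4). Not NE.
(A, R): Player 1 can switch to B (1.9 → 3.6). Not NE.
(B, L): Player 1 can switch to A (2.8 → 3.9). Not NE.
(B, R): Player 1 gets 3.6, best alternative 1.9; Player 2 gets 5.3, best alternative 3. No profitable deviation — NE.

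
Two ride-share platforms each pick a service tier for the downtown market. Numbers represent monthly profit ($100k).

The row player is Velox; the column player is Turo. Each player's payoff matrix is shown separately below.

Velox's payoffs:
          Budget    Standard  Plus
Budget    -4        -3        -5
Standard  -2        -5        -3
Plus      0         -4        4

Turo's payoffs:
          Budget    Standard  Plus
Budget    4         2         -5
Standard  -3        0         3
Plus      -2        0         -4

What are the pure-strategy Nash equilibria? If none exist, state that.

Check each profile: it is a Nash equilibrium iff no player can strictly gain by switching unilaterally.
(Budget, Budget): Velox can switch to Standard (-4 → -2). Not NE.
(Budget, Standard): Turo can switch to Budget (2 → 4). Not NE.
(Budget, Plus): Velox can switch to Standard (-5 → -3). Not NE.
(Standard, Budget): Velox can switch to Plus (-2 → 0). Not NE.
(Standard, Standard): Velox can switch to Budget (-5 → -3). Not NE.
(Standard, Plus): Velox can switch to Plus (-3 → 4). Not NE.
(Plus, Budget): Turo can switch to Standard (-2 → 0). Not NE.
(Plus, Standard): Velox can switch to Budget (-4 → -3). Not NE.
(Plus, Plus): Turo can switch to Budget (-4 → -2). Not NE.

This game has no pure Nash equilibrium.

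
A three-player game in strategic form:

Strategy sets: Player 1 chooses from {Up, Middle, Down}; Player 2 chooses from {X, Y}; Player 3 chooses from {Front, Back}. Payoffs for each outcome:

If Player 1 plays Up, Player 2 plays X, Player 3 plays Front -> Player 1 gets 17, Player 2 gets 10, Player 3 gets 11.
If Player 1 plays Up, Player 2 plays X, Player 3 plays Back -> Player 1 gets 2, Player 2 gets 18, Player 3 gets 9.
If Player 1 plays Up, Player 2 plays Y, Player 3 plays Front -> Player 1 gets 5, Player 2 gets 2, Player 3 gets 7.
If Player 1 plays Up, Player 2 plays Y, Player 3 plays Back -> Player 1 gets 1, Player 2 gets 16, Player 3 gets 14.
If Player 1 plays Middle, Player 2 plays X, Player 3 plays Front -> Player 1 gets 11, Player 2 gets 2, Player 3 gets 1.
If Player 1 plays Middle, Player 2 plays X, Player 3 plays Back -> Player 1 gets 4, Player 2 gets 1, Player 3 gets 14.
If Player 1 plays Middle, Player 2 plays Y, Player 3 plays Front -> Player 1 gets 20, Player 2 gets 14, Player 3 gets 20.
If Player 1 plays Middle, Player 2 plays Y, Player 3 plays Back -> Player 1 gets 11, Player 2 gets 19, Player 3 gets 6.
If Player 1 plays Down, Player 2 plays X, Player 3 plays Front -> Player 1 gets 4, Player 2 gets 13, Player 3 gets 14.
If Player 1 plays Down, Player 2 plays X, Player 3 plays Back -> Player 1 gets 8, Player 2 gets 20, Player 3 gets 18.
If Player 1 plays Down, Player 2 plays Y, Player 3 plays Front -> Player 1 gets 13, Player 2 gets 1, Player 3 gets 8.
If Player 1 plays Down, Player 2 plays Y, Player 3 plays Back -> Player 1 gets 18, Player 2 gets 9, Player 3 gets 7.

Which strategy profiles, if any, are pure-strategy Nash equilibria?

Pure-strategy Nash equilibria: (Up, X, Front) and (Middle, Y, Front) and (Down, X, Back)

Check each profile: it is a Nash equilibrium iff no player can strictly gain by switching unilaterally.
(Up, X, Front): Player 1 gets 17, best alternative 11; Player 2 gets 10, best alternative 2; Player 3 gets 11, best alternative 9. No profitable deviation — NE.
(Up, X, Back): Player 1 can switch to Middle (2 → 4). Not NE.
(Up, Y, Front): Player 1 can switch to Middle (5 → 20). Not NE.
(Up, Y, Back): Player 1 can switch to Middle (1 → 11). Not NE.
(Middle, X, Front): Player 1 can switch to Up (11 → 17). Not NE.
(Middle, X, Back): Player 1 can switch to Down (4 → 8). Not NE.
(Middle, Y, Front): Player 1 gets 20, best alternative 13; Player 2 gets 14, best alternative 2; Player 3 gets 20, best alternative 6. No profitable deviation — NE.
(Middle, Y, Back): Player 1 can switch to Down (11 → 18). Not NE.
(Down, X, Front): Player 1 can switch to Up (4 → 17). Not NE.
(Down, X, Back): Player 1 gets 8, best alternative 4; Player 2 gets 20, best alternative 9; Player 3 gets 18, best alternative 14. No profitable deviation — NE.
(Down, Y, Front): Player 1 can switch to Middle (13 → 20). Not NE.
(Down, Y, Back): Player 2 can switch to X (9 → 20). Not NE.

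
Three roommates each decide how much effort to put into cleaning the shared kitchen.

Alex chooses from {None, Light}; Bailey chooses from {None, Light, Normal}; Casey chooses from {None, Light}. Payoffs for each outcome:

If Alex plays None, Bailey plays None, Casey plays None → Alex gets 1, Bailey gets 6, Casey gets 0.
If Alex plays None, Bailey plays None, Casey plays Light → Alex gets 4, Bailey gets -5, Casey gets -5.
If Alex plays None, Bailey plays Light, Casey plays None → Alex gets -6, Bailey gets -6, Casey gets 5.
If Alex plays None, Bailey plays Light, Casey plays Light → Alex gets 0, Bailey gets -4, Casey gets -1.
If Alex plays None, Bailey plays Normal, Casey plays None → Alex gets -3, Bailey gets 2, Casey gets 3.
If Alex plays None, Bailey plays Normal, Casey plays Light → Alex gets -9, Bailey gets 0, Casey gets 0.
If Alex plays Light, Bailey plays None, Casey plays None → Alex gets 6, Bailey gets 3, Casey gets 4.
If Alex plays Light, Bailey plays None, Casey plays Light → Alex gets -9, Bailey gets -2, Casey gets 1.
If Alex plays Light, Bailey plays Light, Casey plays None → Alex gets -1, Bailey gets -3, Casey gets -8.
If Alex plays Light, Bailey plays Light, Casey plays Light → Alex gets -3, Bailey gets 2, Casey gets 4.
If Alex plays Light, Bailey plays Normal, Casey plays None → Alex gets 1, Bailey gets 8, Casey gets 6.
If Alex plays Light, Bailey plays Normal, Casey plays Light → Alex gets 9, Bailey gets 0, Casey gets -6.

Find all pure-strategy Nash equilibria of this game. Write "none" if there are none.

The unique pure-strategy Nash equilibrium is (Light, Normal, None).

Check each profile: it is a Nash equilibrium iff no player can strictly gain by switching unilaterally.
(None, None, None): Alex can switch to Light (1 → 6). Not NE.
(None, None, Light): Bailey can switch to Light (-5 → -4). Not NE.
(None, Light, None): Alex can switch to Light (-6 → -1). Not NE.
(None, Light, Light): Bailey can switch to Normal (-4 → 0). Not NE.
(None, Normal, None): Alex can switch to Light (-3 → 1). Not NE.
(None, Normal, Light): Alex can switch to Light (-9 → 9). Not NE.
(Light, None, None): Bailey can switch to Normal (3 → 8). Not NE.
(Light, None, Light): Alex can switch to None (-9 → 4). Not NE.
(Light, Light, None): Bailey can switch to None (-3 → 3). Not NE.
(Light, Light, Light): Alex can switch to None (-3 → 0). Not NE.
(Light, Normal, None): Alex gets 1, best alternative -3; Bailey gets 8, best alternative 3; Casey gets 6, best alternative -6. No profitable deviation — NE.
(The remaining 1 profile has a profitable deviation by the same check.)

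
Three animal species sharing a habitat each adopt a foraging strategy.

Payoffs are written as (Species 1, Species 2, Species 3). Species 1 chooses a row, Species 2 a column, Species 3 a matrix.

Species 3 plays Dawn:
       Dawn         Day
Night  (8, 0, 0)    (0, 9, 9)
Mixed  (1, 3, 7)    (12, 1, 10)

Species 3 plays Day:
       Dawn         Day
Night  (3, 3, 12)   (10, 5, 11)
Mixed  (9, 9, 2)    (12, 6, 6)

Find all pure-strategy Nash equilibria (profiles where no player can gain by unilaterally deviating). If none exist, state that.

(Night, Dawn, Dawn): Species 2 can switch to Day (0 → 9). Not NE.
(Night, Dawn, Day): Species 1 can switch to Mixed (3 → 9). Not NE.
(Night, Day, Dawn): Species 1 can switch to Mixed (0 → 12). Not NE.
(Night, Day, Day): Species 1 can switch to Mixed (10 → 12). Not NE.
(Mixed, Dawn, Dawn): Species 1 can switch to Night (1 → 8). Not NE.
(Mixed, Dawn, Day): Species 3 can switch to Dawn (2 → 7). Not NE.
(Mixed, Day, Dawn): Species 2 can switch to Dawn (1 → 3). Not NE.
(Mixed, Day, Day): Species 2 can switch to Dawn (6 → 9). Not NE.

This game has no pure Nash equilibrium.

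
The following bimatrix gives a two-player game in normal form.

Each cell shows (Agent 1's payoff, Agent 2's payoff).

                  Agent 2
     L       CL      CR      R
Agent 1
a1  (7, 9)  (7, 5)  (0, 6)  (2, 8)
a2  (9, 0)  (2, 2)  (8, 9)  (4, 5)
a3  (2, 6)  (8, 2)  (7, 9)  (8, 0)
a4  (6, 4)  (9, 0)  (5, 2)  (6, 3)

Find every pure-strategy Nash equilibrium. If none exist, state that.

Mark each player's best response to every combination of opponents' strategies; a profile where every player is best-responding is a pure Nash equilibrium.
Agent 1 against L: payoffs 7, 9, 2, 6 → best response a2.
Agent 1 against CL: payoffs 7, 2, 8, 9 → best response a4.
Agent 1 against CR: payoffs 0, 8, 7, 5 → best response a2.
Agent 1 against R: payoffs 2, 4, 8, 6 → best response a3.
Agent 2 against a1: payoffs 9, 5, 6, 8 → best response L.
Agent 2 against a2: payoffs 0, 2, 9, 5 → best response CR.
Agent 2 against a3: payoffs 6, 2, 9, 0 → best response CR.
Agent 2 against a4: payoffs 4, 0, 2, 3 → best response L.
Mutual best responses: (a2, CR).

(a2, CR)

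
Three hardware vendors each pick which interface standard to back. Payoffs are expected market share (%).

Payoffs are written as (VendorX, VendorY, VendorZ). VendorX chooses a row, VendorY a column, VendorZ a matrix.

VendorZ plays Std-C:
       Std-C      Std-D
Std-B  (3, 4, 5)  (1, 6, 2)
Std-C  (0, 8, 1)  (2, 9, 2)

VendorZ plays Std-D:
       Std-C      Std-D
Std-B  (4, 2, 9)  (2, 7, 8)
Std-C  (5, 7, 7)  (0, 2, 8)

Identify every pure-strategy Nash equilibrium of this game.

(Std-B, Std-D, Std-D) and (Std-C, Std-C, Std-D)

VendorX against (Std-C, Std-C): payoffs 3, 0 → best response Std-B.
VendorX against (Std-C, Std-D): payoffs 4, 5 → best response Std-C.
VendorX against (Std-D, Std-C): payoffs 1, 2 → best response Std-C.
VendorX against (Std-D, Std-D): payoffs 2, 0 → best response Std-B.
VendorY against (Std-B, Std-C): payoffs 4, 6 → best response Std-D.
VendorY against (Std-B, Std-D): payoffs 2, 7 → best response Std-D.
VendorY against (Std-C, Std-C): payoffs 8, 9 → best response Std-D.
VendorY against (Std-C, Std-D): payoffs 7, 2 → best response Std-C.
VendorZ against (Std-B, Std-C): payoffs 5, 9 → best response Std-D.
VendorZ against (Std-B, Std-D): payoffs 2, 8 → best response Std-D.
VendorZ against (Std-C, Std-C): payoffs 1, 7 → best response Std-D.
VendorZ against (Std-C, Std-D): payoffs 2, 8 → best response Std-D.
Mutual best responses: (Std-B, Std-D, Std-D); (Std-C, Std-C, Std-D).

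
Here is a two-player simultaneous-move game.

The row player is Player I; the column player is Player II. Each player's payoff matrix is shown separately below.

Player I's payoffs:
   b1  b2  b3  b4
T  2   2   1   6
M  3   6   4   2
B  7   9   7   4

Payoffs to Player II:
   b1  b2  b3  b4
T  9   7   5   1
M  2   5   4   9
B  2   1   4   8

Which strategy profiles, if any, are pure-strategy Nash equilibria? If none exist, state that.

Player I against b1: payoffs 2, 3, 7 → best response B.
Player I against b2: payoffs 2, 6, 9 → best response B.
Player I against b3: payoffs 1, 4, 7 → best response B.
Player I against b4: payoffs 6, 2, 4 → best response T.
Player II against T: payoffs 9, 7, 5, 1 → best response b1.
Player II against M: payoffs 2, 5, 4, 9 → best response b4.
Player II against B: payoffs 2, 1, 4, 8 → best response b4.
No profile is a mutual best response for all players.

No pure-strategy Nash equilibrium.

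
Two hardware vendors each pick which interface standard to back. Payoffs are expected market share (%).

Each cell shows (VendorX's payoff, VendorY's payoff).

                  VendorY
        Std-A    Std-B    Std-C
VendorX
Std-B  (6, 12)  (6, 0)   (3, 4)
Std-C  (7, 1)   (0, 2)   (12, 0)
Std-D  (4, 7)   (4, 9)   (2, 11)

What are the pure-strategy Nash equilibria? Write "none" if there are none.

For each strategy profile, look for a profitable unilateral deviation.
(Std-B, Std-A): VendorX can switch to Std-C (6 → 7). Not NE.
(Std-B, Std-B): VendorY can switch to Std-A (0 → 12). Not NE.
(Std-B, Std-C): VendorX can switch to Std-C (3 → 12). Not NE.
(Std-C, Std-A): VendorY can switch to Std-B (1 → 2). Not NE.
(Std-C, Std-B): VendorX can switch to Std-B (0 → 6). Not NE.
(Std-C, Std-C): VendorY can switch to Std-A (0 → 1). Not NE.
(The remaining 3 profiles each have a profitable deviation by the same check.)

none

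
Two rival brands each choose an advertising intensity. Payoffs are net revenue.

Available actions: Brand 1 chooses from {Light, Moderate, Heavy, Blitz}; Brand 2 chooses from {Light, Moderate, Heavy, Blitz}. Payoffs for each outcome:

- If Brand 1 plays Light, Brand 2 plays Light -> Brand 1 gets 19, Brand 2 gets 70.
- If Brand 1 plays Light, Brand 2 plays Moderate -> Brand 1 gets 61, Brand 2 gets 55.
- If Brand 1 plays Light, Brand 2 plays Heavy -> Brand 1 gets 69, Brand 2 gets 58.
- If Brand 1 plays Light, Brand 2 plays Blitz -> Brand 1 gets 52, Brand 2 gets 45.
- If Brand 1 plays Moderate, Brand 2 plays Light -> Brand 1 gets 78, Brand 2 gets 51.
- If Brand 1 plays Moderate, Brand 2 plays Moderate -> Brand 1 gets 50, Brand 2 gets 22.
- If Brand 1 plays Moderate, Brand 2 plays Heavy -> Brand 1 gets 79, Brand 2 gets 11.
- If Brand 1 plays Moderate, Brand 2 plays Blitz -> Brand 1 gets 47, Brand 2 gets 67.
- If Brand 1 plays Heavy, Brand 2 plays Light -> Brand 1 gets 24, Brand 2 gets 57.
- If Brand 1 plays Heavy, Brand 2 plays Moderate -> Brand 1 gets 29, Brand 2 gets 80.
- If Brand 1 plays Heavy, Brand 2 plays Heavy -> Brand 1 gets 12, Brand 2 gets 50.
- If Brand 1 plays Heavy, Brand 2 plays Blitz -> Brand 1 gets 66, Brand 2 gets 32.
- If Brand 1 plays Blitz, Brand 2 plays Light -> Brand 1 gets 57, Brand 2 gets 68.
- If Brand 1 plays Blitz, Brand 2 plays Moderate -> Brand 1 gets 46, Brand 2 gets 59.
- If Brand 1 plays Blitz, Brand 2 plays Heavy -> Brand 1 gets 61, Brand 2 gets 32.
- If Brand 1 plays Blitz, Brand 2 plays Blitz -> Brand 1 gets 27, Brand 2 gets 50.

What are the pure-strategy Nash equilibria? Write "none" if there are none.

There is no pure-strategy Nash equilibrium.

For each strategy profile, look for a profitable unilateral deviation.
(Light, Light): Brand 1 can switch to Moderate (19 → 78). Not NE.
(Light, Moderate): Brand 2 can switch to Light (55 → 70). Not NE.
(Light, Heavy): Brand 1 can switch to Moderate (69 → 79). Not NE.
(Light, Blitz): Brand 1 can switch to Heavy (52 → 66). Not NE.
(Moderate, Light): Brand 2 can switch to Blitz (51 → 67). Not NE.
(Moderate, Moderate): Brand 1 can switch to Light (50 → 61). Not NE.
(Moderate, Heavy): Brand 2 can switch to Light (11 → 51). Not NE.
(Moderate, Blitz): Brand 1 can switch to Light (47 → 52). Not NE.
(Heavy, Light): Brand 1 can switch to Moderate (24 → 78). Not NE.
(Heavy, Moderate): Brand 1 can switch to Light (29 → 61). Not NE.
(The remaining 6 profiles each have a profitable deviation by the same check.)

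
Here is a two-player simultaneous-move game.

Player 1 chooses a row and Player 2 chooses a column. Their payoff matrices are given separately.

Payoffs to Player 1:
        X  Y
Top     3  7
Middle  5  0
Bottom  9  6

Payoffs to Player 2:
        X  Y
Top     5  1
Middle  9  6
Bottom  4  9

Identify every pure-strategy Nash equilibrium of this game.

For each player, find the best response to each opponent profile; mutual best responses are the pure NE.
Player 1 against X: payoffs 3, 5, 9 → best response Bottom.
Player 1 against Y: payoffs 7, 0, 6 → best response Top.
Player 2 against Top: payoffs 5, 1 → best response X.
Player 2 against Middle: payoffs 9, 6 → best response X.
Player 2 against Bottom: payoffs 4, 9 → best response Y.
No profile is a mutual best response for all players.

This game has no pure Nash equilibrium.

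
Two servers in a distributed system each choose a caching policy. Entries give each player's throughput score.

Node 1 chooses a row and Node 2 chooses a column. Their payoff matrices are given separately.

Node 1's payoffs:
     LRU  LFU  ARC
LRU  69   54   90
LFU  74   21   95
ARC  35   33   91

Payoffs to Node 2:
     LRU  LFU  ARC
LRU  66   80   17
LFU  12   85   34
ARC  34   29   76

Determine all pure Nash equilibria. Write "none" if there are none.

(LRU, LRU): Node 1 can switch to LFU (69 → 74). Not NE.
(LRU, LFU): Node 1 gets 54, best alternative 33; Node 2 gets 80, best alternative 66. No profitable deviation — NE.
(LRU, ARC): Node 1 can switch to LFU (90 → 95). Not NE.
(LFU, LRU): Node 2 can switch to LFU (12 → 85). Not NE.
(LFU, LFU): Node 1 can switch to LRU (21 → 54). Not NE.
(LFU, ARC): Node 2 can switch to LFU (34 → 85). Not NE.
(ARC, LRU): Node 1 can switch to LRU (35 → 69). Not NE.
(ARC, LFU): Node 1 can switch to LRU (33 → 54). Not NE.
(ARC, ARC): Node 1 can switch to LFU (91 → 95). Not NE.

The unique pure-strategy Nash equilibrium is (LRU, LFU).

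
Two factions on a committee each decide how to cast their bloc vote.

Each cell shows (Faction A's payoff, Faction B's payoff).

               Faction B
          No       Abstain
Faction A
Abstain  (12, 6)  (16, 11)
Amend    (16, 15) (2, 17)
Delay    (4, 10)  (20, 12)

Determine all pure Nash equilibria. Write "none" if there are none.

For each strategy profile, look for a profitable unilateral deviation.
(Abstain, No): Faction A can switch to Amend (12 → 16). Not NE.
(Abstain, Abstain): Faction A can switch to Delay (16 → 20). Not NE.
(Amend, No): Faction B can switch to Abstain (15 → 17). Not NE.
(Amend, Abstain): Faction A can switch to Abstain (2 → 16). Not NE.
(Delay, No): Faction A can switch to Abstain (4 → 12). Not NE.
(Delay, Abstain): Faction A gets 20, best alternative 16; Faction B gets 12, best alternative 10. No profitable deviation — NE.

(Delay, Abstain)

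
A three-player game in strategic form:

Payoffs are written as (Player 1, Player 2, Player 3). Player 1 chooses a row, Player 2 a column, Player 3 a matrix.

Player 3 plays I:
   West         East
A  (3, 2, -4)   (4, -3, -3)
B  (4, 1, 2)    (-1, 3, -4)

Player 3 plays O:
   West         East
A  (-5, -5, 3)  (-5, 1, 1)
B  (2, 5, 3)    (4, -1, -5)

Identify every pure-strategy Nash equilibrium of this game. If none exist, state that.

(A, West, I): Player 1 can switch to B (3 → 4). Not NE.
(A, West, O): Player 1 can switch to B (-5 → 2). Not NE.
(A, East, I): Player 2 can switch to West (-3 → 2). Not NE.
(A, East, O): Player 1 can switch to B (-5 → 4). Not NE.
(B, West, I): Player 2 can switch to East (1 → 3). Not NE.
(B, West, O): Player 1 gets 2, best alternative -5; Player 2 gets 5, best alternative -1; Player 3 gets 3, best alternative 2. No profitable deviation — NE.
(B, East, I): Player 1 can switch to A (-1 → 4). Not NE.
(B, East, O): Player 2 can switch to West (-1 → 5). Not NE.

The unique pure-strategy Nash equilibrium is (B, West, O).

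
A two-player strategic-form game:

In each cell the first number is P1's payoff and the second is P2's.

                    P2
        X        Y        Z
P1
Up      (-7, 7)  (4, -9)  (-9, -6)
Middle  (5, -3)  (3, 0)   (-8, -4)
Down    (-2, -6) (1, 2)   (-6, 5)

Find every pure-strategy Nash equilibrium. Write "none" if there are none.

(Up, X): P1 can switch to Middle (-7 → 5). Not NE.
(Up, Y): P2 can switch to X (-9 → 7). Not NE.
(Up, Z): P1 can switch to Middle (-9 → -8). Not NE.
(Middle, X): P2 can switch to Y (-3 → 0). Not NE.
(Middle, Y): P1 can switch to Up (3 → 4). Not NE.
(Middle, Z): P1 can switch to Down (-8 → -6). Not NE.
(Down, Z): P1 gets -6, best alternative -8; P2 gets 5, best alternative 2. No profitable deviation — NE.
(The remaining 2 profiles each have a profitable deviation by the same check.)

The unique pure-strategy Nash equilibrium is (Down, Z).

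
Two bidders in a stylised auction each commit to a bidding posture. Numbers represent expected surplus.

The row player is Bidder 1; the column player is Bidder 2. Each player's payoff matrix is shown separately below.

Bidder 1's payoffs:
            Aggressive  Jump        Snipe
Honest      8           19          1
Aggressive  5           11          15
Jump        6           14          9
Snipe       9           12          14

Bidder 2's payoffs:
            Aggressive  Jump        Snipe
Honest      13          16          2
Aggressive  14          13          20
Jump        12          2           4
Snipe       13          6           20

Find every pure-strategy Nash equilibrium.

The pure Nash equilibria are (Honest, Jump); (Aggressive, Snipe).

Bidder 1 against Aggressive: payoffs 8, 5, 6, 9 → best response Snipe.
Bidder 1 against Jump: payoffs 19, 11, 14, 12 → best response Honest.
Bidder 1 against Snipe: payoffs 1, 15, 9, 14 → best response Aggressive.
Bidder 2 against Honest: payoffs 13, 16, 2 → best response Jump.
Bidder 2 against Aggressive: payoffs 14, 13, 20 → best response Snipe.
Bidder 2 against Jump: payoffs 12, 2, 4 → best response Aggressive.
Bidder 2 against Snipe: payoffs 13, 6, 20 → best response Snipe.
Mutual best responses: (Honest, Jump); (Aggressive, Snipe).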